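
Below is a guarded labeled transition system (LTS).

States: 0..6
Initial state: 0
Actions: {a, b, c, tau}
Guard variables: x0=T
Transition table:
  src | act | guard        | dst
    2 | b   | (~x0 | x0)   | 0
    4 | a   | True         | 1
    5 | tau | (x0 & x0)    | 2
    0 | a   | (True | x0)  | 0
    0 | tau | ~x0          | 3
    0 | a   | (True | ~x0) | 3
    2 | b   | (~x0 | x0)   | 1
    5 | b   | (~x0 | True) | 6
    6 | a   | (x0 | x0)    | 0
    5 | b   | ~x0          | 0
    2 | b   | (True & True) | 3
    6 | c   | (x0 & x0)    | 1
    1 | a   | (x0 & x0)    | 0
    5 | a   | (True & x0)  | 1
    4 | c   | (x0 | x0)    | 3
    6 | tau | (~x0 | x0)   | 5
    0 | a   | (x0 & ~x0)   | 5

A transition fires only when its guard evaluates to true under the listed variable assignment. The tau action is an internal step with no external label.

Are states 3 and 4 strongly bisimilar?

Answer: NOT BISIMILAR

Working:
Compute ~ classes (split until stable):
  P[0] = {{0,1,2,3,4,5,6}}
  P[1] = {{0,1},{2},{3},{4},{5},{6}}
  P[2] = {{0},{1},{2},{3},{4},{5},{6}}
Fixed point at round 3; 7 class(es).
[3]={3}  [4]={4}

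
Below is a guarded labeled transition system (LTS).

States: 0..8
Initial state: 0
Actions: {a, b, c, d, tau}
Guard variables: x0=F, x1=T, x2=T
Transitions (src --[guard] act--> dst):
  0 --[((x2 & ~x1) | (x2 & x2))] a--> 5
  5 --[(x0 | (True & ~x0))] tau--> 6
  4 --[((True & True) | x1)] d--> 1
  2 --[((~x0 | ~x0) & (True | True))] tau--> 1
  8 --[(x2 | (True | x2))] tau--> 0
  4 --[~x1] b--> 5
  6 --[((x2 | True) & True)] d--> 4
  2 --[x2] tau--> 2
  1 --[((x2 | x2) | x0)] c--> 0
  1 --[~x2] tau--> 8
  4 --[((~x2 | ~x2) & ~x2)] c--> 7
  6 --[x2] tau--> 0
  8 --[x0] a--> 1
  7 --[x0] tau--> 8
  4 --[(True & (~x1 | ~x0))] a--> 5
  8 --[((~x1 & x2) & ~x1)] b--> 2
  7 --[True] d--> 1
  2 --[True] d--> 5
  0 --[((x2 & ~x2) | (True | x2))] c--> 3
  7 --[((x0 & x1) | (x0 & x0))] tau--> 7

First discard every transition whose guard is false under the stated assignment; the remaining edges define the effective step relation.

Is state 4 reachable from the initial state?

Answer: REACHABLE

Working:
Guard filter leaves 13 enabled edge(s).
Layer 0: {0}
Layer 1: {3,5}  cumulative {0,3,5}
Layer 2: {6}  cumulative {0,3,5,6}
Layer 3: {4}  cumulative {0,3,4,5,6}
Layer 4: {1}  cumulative {0,1,3,4,5,6}
R = {0,1,3,4,5,6}
Path to 4: a·tau·d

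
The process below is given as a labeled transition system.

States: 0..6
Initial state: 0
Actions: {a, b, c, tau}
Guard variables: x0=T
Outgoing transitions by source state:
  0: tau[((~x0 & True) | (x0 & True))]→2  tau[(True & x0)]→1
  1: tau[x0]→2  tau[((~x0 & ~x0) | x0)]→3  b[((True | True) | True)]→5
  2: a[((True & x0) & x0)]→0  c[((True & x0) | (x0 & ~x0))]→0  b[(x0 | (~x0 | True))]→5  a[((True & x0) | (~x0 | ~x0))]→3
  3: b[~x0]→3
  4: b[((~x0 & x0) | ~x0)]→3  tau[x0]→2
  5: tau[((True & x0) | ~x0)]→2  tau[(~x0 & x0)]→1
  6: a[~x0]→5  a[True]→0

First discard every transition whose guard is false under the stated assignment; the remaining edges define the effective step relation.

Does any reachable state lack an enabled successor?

Reach set: {0,1,2,3,5}
  0: tau→1  tau→2  [2 out]
  1: b→5  tau→2  tau→3  [3 out]
  2: a→0  a→3  b→5  c→0  [4 out]
  3: ∅  [deadlock]
  5: tau→2  [1 out]
Path to 3: tau·tau

Answer: DEADLOCK at state 3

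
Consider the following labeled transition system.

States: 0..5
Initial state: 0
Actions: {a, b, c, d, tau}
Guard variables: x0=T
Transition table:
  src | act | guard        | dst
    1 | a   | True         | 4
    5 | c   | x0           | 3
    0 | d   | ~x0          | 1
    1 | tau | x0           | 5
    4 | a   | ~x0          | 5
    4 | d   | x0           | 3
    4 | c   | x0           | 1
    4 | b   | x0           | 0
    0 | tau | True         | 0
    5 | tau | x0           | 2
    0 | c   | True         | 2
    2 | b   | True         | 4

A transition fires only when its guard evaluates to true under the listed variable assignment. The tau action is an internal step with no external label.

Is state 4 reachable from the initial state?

10 transition(s) survive guard evaluation.
depth 0: {0}
depth 1: {2}  cumulative {0,2}
depth 2: {4}  cumulative {0,2,4}
depth 3: {1,3}  cumulative {0,1,2,3,4}
depth 4: {5}  cumulative {0,1,2,3,4,5}
R = {0,1,2,3,4,5}
witness 4: c·b

Answer: REACHABLE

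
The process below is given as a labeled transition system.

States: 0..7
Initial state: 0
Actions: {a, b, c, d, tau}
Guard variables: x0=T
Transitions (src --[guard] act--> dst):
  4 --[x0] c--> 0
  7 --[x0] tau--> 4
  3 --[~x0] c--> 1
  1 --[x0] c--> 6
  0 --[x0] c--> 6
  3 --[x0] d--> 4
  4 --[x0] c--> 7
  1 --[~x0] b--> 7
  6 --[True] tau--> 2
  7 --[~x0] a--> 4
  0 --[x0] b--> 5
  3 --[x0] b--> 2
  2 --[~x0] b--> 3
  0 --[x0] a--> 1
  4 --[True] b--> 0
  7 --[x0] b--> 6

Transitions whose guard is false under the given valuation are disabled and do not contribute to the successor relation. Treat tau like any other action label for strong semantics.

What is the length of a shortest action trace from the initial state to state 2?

BFS to 2:
  L0 = {0}
  L1 = {1,5,6}
  L2 = {2}
first hit 2 at d=2 via c·tau

Answer: 2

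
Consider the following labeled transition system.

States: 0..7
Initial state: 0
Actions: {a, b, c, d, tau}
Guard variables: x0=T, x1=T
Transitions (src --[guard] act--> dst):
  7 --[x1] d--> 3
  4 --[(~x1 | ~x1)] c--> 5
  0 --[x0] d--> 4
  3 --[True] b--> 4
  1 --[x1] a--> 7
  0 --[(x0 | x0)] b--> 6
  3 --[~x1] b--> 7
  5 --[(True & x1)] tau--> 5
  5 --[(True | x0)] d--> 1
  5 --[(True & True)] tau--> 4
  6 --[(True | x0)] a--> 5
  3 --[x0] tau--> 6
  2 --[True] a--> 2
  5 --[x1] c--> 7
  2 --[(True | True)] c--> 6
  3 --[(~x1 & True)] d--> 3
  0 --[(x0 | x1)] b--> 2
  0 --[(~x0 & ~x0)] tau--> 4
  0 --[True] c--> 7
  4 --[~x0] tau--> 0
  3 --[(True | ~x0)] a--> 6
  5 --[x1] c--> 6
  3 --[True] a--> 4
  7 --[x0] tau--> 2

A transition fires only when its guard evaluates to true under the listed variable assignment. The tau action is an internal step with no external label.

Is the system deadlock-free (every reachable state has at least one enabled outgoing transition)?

Reach set: {0,1,2,3,4,5,6,7}
  0: b→2  b→6  c→7  d→4  [deg 4]
  1: a→7  [deg 1]
  2: a→2  c→6  [deg 2]
  3: a→4  a→6  b→4  tau→6  [deg 4]
  4: ∅  [no exit]
  5: c→6  c→7  d→1  tau→4  tau→5  [deg 5]
  6: a→5  [deg 1]
  7: d→3  tau→2  [deg 2]
witness 4: d

Answer: DEADLOCK at state 4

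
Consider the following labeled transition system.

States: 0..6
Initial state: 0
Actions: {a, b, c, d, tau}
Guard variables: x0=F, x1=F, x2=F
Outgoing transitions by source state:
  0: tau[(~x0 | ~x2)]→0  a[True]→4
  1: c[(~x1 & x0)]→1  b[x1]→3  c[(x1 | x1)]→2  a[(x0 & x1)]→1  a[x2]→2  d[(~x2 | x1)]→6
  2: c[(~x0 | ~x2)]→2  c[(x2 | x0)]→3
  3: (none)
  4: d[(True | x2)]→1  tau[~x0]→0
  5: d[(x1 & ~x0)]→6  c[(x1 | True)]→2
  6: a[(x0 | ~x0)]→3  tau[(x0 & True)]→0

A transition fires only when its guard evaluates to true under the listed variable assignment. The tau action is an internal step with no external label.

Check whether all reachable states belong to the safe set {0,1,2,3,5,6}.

Safe = {0,1,2,3,5,6}
Reachable = {0,1,3,4,6}
  0: safe
  1: safe
  3: safe
  4: VIOLATES
  6: safe
witness against invariant: a → 4

Answer: INVARIANT VIOLATED at state 4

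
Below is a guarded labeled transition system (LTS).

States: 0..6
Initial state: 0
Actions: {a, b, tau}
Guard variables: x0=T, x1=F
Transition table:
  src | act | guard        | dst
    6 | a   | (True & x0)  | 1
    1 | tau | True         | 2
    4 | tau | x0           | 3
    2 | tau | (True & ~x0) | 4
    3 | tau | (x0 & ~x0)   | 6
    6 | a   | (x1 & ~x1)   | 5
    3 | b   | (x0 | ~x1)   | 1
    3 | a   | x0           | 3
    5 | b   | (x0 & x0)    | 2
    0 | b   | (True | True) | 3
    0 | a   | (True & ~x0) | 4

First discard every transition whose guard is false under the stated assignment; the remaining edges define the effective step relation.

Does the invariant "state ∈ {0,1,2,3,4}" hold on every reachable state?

Answer: INVARIANT HOLDS

Trace:
Safe = {0,1,2,3,4}
R = {0,1,2,3}
  0: safe
  1: safe
  2: safe
  3: safe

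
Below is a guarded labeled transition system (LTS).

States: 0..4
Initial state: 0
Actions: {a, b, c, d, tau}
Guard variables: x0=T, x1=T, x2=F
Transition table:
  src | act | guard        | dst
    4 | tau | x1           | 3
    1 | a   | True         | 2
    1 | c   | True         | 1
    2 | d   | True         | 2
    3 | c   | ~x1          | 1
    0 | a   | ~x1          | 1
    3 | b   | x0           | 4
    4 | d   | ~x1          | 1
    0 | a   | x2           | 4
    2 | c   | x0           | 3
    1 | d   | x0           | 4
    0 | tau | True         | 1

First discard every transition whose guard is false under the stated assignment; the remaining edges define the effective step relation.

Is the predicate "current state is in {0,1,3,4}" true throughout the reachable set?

Inv-set: {0,1,3,4}
Reachable = {0,1,2,3,4}
  0: safe
  1: safe
  2: ✗ unsafe
  3: safe
  4: safe
witness against invariant: tau·a → 2

Answer: INVARIANT VIOLATED at state 2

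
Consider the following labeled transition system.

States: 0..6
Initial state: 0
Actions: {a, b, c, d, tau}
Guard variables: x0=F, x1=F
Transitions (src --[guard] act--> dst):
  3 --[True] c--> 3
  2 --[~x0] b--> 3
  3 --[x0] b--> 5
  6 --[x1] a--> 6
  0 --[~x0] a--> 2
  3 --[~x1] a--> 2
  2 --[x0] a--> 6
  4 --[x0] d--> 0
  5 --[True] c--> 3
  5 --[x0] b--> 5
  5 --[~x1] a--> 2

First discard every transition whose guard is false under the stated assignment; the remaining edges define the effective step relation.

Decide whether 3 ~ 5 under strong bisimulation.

Refine partition for ~:
  round 0: {{0,1,2,3,4,5,6}}
  round 1: {{0},{1,4,6},{2},{3,5}}
4 equivalence class(es) (converged in 2)
3∈{3,5}, 5∈{3,5}

Answer: BISIMILAR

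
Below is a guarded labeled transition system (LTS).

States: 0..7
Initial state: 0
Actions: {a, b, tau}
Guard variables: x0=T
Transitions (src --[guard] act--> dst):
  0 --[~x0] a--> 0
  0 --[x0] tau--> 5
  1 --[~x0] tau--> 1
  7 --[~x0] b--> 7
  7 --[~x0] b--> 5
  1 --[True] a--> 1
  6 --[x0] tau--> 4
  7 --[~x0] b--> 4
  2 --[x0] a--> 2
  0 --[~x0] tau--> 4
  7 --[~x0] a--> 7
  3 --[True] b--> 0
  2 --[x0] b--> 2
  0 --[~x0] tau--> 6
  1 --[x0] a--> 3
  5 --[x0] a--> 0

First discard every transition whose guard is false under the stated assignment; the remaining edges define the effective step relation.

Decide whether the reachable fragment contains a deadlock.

Reachable = {0,5}
  0: tau→5  [1 out]
  5: a→0  [1 out]

Answer: DEADLOCK-FREE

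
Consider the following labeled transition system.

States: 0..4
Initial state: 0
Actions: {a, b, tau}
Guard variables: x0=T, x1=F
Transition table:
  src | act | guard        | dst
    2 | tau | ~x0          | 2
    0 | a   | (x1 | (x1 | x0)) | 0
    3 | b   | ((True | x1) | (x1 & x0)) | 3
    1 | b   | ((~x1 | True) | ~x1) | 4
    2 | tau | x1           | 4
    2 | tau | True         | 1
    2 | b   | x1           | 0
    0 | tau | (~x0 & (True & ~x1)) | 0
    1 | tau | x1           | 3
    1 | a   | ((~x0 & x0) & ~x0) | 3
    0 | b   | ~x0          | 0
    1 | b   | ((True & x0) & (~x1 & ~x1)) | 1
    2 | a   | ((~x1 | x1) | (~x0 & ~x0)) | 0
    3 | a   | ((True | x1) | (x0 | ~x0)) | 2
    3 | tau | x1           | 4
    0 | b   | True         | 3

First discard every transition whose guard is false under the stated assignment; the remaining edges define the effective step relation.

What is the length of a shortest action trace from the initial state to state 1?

Breadth-first toward 1:
  depth 0: {0}
  depth 1: {3}
  depth 2: {2}
  depth 3: {1}
first hit 1 at d=3 via b·a·tau

Answer: 3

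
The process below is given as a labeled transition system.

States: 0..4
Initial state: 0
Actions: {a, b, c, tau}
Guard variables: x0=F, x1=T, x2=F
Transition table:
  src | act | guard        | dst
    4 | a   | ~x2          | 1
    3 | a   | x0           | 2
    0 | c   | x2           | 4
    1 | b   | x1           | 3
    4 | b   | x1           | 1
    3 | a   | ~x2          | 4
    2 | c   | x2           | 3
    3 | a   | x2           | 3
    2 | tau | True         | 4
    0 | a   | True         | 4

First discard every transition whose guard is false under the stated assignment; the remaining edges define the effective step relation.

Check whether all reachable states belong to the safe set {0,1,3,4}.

Safe = {0,1,3,4}
R = {0,1,3,4}
  0: safe
  1: safe
  3: safe
  4: safe

Answer: INVARIANT HOLDS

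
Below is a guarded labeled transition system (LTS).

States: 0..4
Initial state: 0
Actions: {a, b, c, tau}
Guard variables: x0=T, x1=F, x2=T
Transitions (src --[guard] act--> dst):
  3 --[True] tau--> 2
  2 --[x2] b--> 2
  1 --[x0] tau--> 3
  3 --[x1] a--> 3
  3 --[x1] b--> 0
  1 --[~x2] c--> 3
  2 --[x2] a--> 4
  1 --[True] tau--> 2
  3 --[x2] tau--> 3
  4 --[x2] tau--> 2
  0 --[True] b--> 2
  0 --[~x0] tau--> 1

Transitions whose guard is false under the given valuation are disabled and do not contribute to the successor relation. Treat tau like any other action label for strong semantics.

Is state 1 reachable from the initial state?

Answer: UNREACHABLE

Working:
After dropping false guards: 8 live edges.
depth 0: {0}
depth 1: {2}  now seen {0,2}
depth 2: {4}  now seen {0,2,4}
Reachable = {0,2,4}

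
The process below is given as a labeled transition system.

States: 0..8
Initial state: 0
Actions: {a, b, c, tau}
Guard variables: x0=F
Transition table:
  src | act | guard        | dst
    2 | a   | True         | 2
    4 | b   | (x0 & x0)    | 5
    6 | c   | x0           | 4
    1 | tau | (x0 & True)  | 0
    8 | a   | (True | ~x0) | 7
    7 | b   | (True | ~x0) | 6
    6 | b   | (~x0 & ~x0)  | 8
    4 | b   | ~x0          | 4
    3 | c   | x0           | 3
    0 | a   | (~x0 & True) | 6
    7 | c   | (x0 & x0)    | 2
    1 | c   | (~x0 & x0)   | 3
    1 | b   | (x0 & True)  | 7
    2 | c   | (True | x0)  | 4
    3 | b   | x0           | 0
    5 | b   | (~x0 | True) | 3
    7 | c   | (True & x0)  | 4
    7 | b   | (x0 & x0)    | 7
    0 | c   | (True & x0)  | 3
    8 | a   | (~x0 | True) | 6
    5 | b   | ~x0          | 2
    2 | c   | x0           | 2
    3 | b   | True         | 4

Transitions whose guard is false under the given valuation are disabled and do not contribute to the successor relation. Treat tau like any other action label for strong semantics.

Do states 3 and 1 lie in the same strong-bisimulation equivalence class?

Compute ~ classes (split until stable):
  P[0] = {{0,1,2,3,4,5,6,7,8}}
  P[1] = {{0,8},{1},{2},{3,4,5,6,7}}
  P[2] = {{0,8},{1},{2},{3,4,7},{5},{6}}
  P[3] = {{0},{1},{2},{3,4},{5},{6},{7},{8}}
8 equivalence class(es) (converged in 4)
3∈{3,4}, 1∈{1}

Answer: NOT BISIMILAR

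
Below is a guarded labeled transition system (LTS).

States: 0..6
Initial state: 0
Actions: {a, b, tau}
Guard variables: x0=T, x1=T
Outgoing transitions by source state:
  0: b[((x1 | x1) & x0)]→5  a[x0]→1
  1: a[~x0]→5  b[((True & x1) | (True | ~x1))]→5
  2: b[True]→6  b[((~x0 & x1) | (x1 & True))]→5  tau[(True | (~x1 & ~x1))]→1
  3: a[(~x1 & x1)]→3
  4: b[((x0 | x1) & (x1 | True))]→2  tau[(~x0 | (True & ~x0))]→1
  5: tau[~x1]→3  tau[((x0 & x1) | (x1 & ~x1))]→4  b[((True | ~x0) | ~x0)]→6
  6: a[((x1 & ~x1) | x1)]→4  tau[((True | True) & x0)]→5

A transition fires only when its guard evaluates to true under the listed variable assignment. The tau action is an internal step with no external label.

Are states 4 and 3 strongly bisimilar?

Refine partition for ~:
  P[0] = {{0,1,2,3,4,5,6}}
  P[1] = {{0},{1,4},{2,5},{3},{6}}
  P[2] = {{0},{1,4},{2},{3},{5},{6}}
  P[3] = {{0},{1},{2},{3},{4},{5},{6}}
Fixed point at round 4; 7 class(es).
[4]={4}  [3]={3}

Answer: NOT BISIMILAR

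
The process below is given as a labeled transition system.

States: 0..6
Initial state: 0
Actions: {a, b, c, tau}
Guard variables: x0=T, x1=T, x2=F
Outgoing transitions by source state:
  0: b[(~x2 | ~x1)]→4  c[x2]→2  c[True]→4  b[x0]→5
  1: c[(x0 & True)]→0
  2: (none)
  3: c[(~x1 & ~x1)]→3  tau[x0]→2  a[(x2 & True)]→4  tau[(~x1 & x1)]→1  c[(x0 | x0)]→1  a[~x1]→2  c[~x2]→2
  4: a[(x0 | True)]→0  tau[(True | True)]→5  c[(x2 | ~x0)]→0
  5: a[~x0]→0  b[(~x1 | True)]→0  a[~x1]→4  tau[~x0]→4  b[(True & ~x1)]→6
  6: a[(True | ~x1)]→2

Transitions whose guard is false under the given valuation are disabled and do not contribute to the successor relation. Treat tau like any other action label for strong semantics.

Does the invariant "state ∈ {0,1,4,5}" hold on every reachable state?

Answer: INVARIANT HOLDS

Working:
Safe = {0,1,4,5}
Reach set: {0,4,5}
  0: safe
  4: safe
  5: safe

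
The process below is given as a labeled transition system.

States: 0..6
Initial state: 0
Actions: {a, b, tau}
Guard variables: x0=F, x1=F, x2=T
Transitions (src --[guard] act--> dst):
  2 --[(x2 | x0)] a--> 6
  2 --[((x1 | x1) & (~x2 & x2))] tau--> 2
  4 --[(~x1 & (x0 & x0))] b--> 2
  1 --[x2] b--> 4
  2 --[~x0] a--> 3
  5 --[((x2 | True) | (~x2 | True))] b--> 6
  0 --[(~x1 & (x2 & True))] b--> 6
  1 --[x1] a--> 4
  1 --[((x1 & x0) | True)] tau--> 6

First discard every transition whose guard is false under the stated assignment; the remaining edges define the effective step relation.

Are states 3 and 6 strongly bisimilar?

Answer: BISIMILAR

Trace:
Bisimulation quotient by refinement:
  π0 = {{0,1,2,3,4,5,6}}
  π1 = {{0,5},{1},{2},{3,4,6}}
4 equivalence class(es) (converged in 2)
class of 3: {3,4,6}; class of 6: {3,4,6}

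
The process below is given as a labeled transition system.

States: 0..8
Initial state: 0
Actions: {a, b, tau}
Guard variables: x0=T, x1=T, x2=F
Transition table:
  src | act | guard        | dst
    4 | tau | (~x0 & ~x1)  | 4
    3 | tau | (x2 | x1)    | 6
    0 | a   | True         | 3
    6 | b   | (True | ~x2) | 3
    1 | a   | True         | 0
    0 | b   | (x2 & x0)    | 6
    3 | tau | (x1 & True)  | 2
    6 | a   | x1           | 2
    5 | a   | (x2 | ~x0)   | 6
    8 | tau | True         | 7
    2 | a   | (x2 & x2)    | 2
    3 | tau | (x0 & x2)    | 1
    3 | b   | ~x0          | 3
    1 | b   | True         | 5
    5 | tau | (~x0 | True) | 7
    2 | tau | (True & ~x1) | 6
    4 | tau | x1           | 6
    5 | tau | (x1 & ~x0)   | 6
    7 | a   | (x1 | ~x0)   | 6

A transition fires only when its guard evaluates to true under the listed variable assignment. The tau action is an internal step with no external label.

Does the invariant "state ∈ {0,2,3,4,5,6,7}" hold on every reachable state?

Answer: INVARIANT HOLDS

Analysis:
Safe = {0,2,3,4,5,6,7}
Reach set: {0,2,3,6}
  0: ✓
  2: ✓
  3: ✓
  6: ✓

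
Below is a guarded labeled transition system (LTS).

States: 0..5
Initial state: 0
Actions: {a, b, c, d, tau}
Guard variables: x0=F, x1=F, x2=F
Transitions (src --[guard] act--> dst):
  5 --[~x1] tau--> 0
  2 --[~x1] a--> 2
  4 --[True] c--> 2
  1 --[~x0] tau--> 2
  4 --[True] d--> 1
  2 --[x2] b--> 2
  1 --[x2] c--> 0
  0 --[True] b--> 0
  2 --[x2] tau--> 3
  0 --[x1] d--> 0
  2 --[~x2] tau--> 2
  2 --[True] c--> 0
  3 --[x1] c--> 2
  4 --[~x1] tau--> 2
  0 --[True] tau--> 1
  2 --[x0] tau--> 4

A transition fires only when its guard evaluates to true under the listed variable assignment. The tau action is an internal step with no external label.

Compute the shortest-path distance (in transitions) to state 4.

Layered search for 4:
  Layer 0: {0}
  Layer 1: {1}
  Layer 2: {2}
4 never appears.

Answer: UNREACHABLE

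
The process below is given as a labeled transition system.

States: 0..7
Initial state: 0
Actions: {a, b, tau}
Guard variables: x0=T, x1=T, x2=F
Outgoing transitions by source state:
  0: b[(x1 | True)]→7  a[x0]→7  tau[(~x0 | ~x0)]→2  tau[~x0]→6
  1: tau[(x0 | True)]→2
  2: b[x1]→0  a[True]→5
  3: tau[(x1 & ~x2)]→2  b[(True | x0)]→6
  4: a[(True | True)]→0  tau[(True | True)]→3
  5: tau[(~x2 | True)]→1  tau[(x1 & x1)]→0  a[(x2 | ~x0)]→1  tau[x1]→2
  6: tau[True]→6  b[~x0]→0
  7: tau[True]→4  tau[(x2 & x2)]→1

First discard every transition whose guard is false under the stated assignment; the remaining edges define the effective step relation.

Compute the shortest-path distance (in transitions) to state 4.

Answer: 2

Working:
Layered search for 4:
  L0 = {0}
  L1 = {7}
  L2 = {4}
depth(4)=2, e.g. a·tau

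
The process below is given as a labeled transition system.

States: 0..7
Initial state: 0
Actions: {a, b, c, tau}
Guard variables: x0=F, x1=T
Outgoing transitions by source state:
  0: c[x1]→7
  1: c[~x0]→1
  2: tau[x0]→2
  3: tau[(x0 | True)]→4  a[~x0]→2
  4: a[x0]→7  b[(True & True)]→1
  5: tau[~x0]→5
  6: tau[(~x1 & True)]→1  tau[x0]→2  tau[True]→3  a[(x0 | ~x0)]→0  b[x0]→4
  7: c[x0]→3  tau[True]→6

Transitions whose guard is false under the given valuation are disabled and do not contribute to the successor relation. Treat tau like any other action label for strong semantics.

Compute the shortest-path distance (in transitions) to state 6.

Breadth-first toward 6:
  L0 = {0}
  L1 = {7}
  L2 = {6}
first hit 6 at d=2 via c·tau

Answer: 2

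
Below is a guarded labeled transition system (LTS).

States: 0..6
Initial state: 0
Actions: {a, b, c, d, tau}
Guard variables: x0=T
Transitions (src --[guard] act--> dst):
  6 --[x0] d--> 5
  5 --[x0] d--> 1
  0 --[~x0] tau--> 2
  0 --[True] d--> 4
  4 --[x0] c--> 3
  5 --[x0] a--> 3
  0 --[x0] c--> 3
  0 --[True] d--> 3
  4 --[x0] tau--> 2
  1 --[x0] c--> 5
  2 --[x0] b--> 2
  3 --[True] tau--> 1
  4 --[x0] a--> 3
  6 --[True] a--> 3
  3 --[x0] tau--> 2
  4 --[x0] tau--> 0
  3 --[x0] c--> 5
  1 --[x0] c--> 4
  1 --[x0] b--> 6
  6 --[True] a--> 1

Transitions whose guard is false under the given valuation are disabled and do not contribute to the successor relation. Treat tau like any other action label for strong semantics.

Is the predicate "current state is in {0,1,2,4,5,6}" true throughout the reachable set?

Allowed set {0,1,2,4,5,6}
R = {0,1,2,3,4,5,6}
  0: ✓
  1: ✓
  2: ✓
  3: outside
  4: ✓
  5: ✓
  6: ✓
counterexample path to 3: d

Answer: INVARIANT VIOLATED at state 3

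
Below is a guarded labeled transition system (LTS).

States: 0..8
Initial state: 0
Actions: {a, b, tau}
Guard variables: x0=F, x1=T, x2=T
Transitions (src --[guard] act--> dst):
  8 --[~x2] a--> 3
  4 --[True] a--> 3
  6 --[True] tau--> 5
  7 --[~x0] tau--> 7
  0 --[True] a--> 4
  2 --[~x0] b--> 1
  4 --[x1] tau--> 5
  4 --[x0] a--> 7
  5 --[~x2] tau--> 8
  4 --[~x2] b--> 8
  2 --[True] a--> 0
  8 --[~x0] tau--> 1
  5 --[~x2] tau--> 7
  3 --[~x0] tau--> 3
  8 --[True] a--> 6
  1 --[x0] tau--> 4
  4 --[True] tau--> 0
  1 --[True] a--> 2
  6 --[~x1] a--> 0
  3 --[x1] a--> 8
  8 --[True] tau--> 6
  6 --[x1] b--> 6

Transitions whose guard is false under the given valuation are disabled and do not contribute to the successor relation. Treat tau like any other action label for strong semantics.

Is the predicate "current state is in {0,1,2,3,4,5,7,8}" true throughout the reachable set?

Answer: INVARIANT VIOLATED at state 6

Working:
Allowed set {0,1,2,3,4,5,7,8}
Reach set: {0,1,2,3,4,5,6,8}
  0: ✓
  1: ✓
  2: ✓
  3: ✓
  4: ✓
  5: ✓
  6: VIOLATES
  8: ✓
counterexample path to 6: a·a·a·tau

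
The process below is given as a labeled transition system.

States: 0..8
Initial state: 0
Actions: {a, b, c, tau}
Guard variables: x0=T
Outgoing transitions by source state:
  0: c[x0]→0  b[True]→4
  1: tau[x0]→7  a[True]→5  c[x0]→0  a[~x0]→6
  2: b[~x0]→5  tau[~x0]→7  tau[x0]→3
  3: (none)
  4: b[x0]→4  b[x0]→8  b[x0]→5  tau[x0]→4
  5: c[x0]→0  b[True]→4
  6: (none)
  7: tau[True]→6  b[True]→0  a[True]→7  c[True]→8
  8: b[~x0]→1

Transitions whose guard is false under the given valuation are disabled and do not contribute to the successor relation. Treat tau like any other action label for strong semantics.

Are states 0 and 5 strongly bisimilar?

Bisimulation quotient by refinement:
  π0 = {{0,1,2,3,4,5,6,7,8}}
  π1 = {{0,5},{1},{2},{3,6,8},{4},{7}}
Fixed point at round 2; 6 class(es).
[0]={0,5}  [5]={0,5}

Answer: BISIMILAR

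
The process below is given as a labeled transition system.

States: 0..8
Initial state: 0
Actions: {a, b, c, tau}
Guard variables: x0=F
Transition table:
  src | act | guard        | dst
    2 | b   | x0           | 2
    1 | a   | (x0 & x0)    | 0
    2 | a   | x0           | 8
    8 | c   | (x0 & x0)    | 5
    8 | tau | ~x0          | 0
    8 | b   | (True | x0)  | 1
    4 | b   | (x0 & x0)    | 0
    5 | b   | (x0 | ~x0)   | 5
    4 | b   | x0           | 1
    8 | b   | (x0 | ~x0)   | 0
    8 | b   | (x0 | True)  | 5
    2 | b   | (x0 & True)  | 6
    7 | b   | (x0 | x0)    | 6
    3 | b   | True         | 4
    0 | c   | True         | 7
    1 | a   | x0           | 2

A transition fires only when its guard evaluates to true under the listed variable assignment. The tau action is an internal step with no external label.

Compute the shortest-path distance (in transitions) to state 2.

Answer: UNREACHABLE

Working:
Layered search for 2:
  depth 0: {0}
  depth 1: {7}
2 never appears.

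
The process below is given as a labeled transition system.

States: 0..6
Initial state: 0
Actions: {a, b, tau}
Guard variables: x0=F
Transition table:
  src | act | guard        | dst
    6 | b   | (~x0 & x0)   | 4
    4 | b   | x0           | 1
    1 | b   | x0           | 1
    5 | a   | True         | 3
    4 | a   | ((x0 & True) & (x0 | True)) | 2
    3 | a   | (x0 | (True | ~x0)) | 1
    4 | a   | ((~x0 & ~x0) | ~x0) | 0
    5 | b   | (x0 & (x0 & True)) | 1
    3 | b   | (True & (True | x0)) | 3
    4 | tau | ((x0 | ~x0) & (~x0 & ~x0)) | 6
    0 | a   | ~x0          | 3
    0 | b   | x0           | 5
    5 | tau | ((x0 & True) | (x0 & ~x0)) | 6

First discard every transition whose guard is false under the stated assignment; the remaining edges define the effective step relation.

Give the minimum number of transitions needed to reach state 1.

BFS to 1:
  depth 0: {0}
  depth 1: {3}
  depth 2: {1}
depth(1)=2, e.g. a·a

Answer: 2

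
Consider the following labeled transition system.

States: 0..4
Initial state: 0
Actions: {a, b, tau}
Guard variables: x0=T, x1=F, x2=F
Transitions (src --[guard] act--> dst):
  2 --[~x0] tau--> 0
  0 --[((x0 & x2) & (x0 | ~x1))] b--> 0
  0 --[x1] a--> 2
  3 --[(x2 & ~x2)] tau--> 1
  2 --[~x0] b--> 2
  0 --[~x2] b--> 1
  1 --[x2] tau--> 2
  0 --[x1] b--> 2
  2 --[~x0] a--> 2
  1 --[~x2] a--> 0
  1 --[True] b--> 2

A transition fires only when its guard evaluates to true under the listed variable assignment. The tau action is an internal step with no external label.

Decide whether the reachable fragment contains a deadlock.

Answer: DEADLOCK at state 2

Working:
Reachable = {0,1,2}
  0: b→1  [1 exit(s)]
  1: a→0  b→2  [2 exit(s)]
  2: ∅  [deadlock]
trace reaching 2: b·b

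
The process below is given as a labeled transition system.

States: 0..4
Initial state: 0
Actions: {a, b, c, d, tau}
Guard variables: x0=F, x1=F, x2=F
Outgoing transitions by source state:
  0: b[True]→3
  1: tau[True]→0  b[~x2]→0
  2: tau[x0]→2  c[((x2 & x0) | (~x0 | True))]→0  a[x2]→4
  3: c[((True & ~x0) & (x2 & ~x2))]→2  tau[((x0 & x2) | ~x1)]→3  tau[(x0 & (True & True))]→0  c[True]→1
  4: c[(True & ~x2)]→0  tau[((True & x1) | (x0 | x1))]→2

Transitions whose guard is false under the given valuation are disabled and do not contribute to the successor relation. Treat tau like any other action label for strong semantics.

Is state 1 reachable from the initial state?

Answer: REACHABLE

Trace:
7 transition(s) survive guard evaluation.
L0 = {0}
L1 = {3}  total {0,3}
L2 = {1}  total {0,1,3}
Reach set: {0,1,3}
witness 1: b·c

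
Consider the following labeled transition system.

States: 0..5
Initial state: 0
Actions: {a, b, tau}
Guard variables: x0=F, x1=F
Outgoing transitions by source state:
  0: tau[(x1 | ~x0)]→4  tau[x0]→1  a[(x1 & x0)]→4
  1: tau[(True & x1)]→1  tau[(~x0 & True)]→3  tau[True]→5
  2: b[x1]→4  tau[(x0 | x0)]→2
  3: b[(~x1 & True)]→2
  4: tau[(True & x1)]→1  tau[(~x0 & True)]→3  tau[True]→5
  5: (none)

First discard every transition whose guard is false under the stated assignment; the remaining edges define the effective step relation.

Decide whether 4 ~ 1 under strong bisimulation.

Answer: BISIMILAR

Working:
Bisimulation quotient by refinement:
  P[0] = {{0,1,2,3,4,5}}
  P[1] = {{0,1,4},{2,5},{3}}
  P[2] = {{0},{1,4},{2,5},{3}}
4 equivalence class(es) (converged in 3)
class of 4: {1,4}; class of 1: {1,4}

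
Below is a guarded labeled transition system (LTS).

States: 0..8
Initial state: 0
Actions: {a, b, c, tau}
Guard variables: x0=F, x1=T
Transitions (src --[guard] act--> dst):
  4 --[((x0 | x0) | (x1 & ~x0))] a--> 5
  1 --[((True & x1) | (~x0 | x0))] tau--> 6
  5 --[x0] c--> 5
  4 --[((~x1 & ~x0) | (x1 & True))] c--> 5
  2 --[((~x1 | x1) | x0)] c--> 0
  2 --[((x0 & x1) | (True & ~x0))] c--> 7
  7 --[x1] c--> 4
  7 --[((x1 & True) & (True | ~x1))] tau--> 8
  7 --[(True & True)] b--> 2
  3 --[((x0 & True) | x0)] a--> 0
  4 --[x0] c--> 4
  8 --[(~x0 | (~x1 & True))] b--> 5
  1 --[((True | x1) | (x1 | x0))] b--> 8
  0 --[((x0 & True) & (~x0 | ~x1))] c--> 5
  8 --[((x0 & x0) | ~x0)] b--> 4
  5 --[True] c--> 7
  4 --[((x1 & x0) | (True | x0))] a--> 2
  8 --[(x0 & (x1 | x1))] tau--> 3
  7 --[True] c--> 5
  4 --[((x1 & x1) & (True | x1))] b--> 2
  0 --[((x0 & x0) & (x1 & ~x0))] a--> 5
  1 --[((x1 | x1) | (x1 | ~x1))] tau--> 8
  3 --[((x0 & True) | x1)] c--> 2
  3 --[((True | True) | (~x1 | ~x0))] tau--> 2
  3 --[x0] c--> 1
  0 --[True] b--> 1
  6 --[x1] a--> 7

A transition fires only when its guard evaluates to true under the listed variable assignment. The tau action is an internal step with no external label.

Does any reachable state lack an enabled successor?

Answer: DEADLOCK-FREE

Analysis:
Reach set: {0,1,2,4,5,6,7,8}
  0: b→1  [deg 1]
  1: b→8  tau→6  tau→8  [deg 3]
  2: c→0  c→7  [deg 2]
  4: a→2  a→5  b→2  c→5  [deg 4]
  5: c→7  [deg 1]
  6: a→7  [deg 1]
  7: b→2  c→4  c→5  tau→8  [deg 4]
  8: b→4  b→5  [deg 2]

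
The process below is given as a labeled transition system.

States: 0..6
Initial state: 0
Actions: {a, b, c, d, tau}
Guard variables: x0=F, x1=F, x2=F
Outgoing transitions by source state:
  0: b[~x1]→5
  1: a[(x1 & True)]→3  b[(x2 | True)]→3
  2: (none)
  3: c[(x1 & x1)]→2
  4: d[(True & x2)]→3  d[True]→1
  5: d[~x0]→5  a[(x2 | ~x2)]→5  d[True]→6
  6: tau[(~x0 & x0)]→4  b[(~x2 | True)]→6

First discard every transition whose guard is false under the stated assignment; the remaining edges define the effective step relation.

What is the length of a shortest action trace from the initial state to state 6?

Layered search for 6:
  L0 = {0}
  L1 = {5}
  L2 = {6}
depth(6)=2, e.g. b·d

Answer: 2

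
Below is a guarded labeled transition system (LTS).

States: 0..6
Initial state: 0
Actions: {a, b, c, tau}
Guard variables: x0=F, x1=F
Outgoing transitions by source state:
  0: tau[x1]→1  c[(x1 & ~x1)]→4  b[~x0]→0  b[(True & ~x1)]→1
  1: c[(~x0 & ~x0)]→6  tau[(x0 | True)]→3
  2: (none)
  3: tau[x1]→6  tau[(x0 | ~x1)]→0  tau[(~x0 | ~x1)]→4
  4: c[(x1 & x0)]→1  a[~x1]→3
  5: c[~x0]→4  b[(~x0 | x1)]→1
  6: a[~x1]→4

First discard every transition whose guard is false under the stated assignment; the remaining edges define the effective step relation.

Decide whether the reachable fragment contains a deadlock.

Answer: DEADLOCK-FREE

Trace:
Reach set: {0,1,3,4,6}
  0: b→0  b→1  [2 out]
  1: c→6  tau→3  [2 out]
  3: tau→0  tau→4  [2 out]
  4: a→3  [1 out]
  6: a→4  [1 out]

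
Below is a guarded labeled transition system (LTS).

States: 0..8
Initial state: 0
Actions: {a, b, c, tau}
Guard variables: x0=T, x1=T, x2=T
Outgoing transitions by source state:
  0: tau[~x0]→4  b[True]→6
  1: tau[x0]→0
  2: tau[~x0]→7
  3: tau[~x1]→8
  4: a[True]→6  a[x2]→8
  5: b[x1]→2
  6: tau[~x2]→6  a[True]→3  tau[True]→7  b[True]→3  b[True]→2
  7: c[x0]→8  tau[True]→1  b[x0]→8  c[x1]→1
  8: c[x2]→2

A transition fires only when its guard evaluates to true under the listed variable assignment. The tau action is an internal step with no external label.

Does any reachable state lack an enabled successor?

Answer: DEADLOCK at state 2

Analysis:
R = {0,1,2,3,6,7,8}
  0: b→6  [1 exit(s)]
  1: tau→0  [1 exit(s)]
  2: ∅  [STUCK]
  3: ∅  [STUCK]
  6: a→3  b→2  b→3  tau→7  [4 exit(s)]
  7: b→8  c→1  c→8  tau→1  [4 exit(s)]
  8: c→2  [1 exit(s)]
trace reaching 2: b·b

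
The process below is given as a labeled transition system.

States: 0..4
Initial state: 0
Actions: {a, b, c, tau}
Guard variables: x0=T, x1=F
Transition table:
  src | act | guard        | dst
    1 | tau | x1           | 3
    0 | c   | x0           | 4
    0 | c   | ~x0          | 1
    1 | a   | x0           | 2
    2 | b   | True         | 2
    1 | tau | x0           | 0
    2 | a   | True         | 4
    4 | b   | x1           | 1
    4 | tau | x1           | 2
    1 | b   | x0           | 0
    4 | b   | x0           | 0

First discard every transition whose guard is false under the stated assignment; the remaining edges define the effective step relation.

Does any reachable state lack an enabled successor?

Reachable = {0,4}
  0: c→4  [1 exit(s)]
  4: b→0  [1 exit(s)]

Answer: DEADLOCK-FREE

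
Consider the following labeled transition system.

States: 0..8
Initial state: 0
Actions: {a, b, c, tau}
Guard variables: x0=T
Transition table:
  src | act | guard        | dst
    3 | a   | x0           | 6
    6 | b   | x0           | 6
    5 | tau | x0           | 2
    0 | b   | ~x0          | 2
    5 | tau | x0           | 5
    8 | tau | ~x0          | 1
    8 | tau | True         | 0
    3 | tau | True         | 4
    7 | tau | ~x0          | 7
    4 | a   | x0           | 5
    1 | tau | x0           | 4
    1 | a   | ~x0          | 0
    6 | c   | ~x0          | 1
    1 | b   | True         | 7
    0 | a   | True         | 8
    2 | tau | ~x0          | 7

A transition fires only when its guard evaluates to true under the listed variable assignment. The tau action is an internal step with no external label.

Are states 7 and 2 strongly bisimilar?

Refine partition for ~:
  P[0] = {{0,1,2,3,4,5,6,7,8}}
  P[1] = {{0,4},{1},{2,7},{3},{5,8},{6}}
  P[2] = {{0,4},{1},{2,7},{3},{5},{6},{8}}
  P[3] = {{0},{1},{2,7},{3},{4},{5},{6},{8}}
8 equivalence class(es) (converged in 4)
7∈{2,7}, 2∈{2,7}

Answer: BISIMILAR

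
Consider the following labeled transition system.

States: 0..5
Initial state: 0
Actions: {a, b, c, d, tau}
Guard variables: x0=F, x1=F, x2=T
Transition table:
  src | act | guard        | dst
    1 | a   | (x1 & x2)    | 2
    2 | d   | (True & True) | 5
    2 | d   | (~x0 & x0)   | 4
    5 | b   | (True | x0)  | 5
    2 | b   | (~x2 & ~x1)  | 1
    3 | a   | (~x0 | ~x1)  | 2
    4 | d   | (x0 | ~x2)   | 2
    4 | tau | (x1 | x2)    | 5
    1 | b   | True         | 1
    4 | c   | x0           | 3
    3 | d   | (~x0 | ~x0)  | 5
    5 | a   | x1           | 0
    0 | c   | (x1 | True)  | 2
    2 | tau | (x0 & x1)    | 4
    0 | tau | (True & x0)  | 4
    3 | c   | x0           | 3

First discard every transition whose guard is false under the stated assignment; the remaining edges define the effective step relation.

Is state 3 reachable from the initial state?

Answer: UNREACHABLE

Analysis:
After dropping false guards: 7 live edges.
depth 0: {0}
depth 1: {2}  cumulative {0,2}
depth 2: {5}  cumulative {0,2,5}
Reachable = {0,2,5}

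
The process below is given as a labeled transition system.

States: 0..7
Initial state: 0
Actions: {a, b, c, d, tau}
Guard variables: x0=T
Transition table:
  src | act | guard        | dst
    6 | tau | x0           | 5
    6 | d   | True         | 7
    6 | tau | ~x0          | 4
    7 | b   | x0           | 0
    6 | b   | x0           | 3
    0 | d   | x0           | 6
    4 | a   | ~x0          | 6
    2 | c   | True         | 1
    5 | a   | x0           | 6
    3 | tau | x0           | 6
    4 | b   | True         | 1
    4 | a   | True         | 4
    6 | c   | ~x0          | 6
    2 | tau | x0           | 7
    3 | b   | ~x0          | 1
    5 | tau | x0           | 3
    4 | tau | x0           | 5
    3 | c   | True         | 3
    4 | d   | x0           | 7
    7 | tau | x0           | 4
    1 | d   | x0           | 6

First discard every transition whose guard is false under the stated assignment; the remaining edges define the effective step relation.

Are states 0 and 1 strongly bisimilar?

Answer: BISIMILAR

Analysis:
Bisimulation quotient by refinement:
  round 0: {{0,1,2,3,4,5,6,7}}
  round 1: {{0,1},{2,3},{4},{5},{6},{7}}
  round 2: {{0,1},{2},{3},{4},{5},{6},{7}}
stable after 3 split(s): 7 block(s)
0∈{0,1}, 1∈{0,1}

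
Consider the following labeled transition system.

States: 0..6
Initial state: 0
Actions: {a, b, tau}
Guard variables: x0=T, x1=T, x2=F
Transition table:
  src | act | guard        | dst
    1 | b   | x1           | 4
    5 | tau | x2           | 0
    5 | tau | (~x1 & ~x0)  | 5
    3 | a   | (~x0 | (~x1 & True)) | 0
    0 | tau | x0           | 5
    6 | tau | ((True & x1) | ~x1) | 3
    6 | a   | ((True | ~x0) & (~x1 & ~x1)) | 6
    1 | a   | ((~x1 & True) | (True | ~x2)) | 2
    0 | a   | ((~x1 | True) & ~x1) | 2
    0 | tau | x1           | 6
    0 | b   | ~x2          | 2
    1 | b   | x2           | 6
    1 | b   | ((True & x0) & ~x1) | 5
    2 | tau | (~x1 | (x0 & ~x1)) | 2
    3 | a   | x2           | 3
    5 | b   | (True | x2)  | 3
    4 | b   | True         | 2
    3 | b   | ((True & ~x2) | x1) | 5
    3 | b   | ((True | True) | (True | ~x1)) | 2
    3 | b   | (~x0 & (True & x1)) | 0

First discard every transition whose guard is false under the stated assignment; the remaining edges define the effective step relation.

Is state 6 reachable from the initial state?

Answer: REACHABLE

Trace:
After dropping false guards: 10 live edges.
Layer 0: {0}
Layer 1: {2,5,6}  total {0,2,5,6}
Layer 2: {3}  total {0,2,3,5,6}
R = {0,2,3,5,6}
trace reaching 6: tau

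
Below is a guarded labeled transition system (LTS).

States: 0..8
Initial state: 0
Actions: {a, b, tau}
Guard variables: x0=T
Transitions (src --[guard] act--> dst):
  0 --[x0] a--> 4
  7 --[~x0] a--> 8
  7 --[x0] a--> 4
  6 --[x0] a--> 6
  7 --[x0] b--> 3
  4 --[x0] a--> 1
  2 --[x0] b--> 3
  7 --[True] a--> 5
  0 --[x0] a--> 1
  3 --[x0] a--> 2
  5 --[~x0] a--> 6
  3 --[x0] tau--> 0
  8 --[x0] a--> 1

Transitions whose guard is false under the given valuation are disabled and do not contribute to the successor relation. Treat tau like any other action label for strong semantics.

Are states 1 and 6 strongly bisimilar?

Refine partition for ~:
  P[0] = {{0,1,2,3,4,5,6,7,8}}
  P[1] = {{0,4,6,8},{1,5},{2},{3},{7}}
  P[2] = {{0},{1,5},{2},{3},{4,8},{6},{7}}
Fixed point at round 3; 7 class(es).
class of 1: {1,5}; class of 6: {6}

Answer: NOT BISIMILAR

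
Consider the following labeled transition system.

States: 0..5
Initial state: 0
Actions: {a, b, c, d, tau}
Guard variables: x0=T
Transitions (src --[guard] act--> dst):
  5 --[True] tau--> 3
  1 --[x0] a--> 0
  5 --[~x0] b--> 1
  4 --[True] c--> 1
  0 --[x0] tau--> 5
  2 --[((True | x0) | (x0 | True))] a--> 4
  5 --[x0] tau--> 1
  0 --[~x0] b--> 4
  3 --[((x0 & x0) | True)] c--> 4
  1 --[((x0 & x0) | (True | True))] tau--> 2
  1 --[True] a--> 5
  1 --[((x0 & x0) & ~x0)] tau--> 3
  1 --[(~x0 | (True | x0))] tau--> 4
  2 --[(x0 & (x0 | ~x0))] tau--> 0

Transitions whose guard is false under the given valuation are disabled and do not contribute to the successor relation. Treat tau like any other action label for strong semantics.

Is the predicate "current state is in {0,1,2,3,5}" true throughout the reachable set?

Answer: INVARIANT VIOLATED at state 4

Analysis:
Safe = {0,1,2,3,5}
Reachable = {0,1,2,3,4,5}
  0: ok
  1: ok
  2: ok
  3: ok
  4: VIOLATES
  5: ok
reach 4 via tau·tau·tau — violates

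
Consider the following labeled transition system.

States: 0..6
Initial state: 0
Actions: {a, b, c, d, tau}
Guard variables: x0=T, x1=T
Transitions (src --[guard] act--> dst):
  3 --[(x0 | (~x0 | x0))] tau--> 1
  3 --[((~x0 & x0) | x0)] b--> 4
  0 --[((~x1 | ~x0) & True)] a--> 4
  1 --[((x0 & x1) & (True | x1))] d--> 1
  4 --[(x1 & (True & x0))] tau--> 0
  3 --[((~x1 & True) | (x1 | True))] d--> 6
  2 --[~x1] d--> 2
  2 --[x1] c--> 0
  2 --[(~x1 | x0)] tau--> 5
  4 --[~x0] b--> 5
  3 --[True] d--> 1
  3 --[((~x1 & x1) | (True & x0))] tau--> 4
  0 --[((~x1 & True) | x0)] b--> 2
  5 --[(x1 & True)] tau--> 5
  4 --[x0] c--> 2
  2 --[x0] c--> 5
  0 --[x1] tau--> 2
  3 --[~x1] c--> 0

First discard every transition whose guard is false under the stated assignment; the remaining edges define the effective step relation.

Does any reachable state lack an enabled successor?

Answer: DEADLOCK-FREE

Working:
Reachable = {0,2,5}
  0: b→2  tau→2  [2 exit(s)]
  2: c→0  c→5  tau→5  [3 exit(s)]
  5: tau→5  [1 exit(s)]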